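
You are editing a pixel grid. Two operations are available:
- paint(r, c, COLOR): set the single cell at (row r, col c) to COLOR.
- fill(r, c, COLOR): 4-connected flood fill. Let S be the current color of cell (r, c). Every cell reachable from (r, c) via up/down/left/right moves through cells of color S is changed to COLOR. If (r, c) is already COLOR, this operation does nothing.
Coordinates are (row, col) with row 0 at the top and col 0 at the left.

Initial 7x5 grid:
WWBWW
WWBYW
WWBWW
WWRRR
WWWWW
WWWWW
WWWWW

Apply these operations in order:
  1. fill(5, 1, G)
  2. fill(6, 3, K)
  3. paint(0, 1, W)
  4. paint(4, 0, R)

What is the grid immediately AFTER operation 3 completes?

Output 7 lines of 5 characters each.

Answer: KWBWW
KKBYW
KKBWW
KKRRR
KKKKK
KKKKK
KKKKK

Derivation:
After op 1 fill(5,1,G) [23 cells changed]:
GGBWW
GGBYW
GGBWW
GGRRR
GGGGG
GGGGG
GGGGG
After op 2 fill(6,3,K) [23 cells changed]:
KKBWW
KKBYW
KKBWW
KKRRR
KKKKK
KKKKK
KKKKK
After op 3 paint(0,1,W):
KWBWW
KKBYW
KKBWW
KKRRR
KKKKK
KKKKK
KKKKK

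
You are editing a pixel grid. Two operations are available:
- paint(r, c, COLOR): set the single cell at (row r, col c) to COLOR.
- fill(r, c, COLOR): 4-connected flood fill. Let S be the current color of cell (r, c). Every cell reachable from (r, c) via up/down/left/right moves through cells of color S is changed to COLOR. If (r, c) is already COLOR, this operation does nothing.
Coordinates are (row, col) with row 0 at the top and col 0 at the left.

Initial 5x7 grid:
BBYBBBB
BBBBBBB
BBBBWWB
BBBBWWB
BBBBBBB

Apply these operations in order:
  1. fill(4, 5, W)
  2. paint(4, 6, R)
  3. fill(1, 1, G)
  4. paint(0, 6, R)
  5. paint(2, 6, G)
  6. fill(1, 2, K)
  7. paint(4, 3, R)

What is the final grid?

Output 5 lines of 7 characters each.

Answer: KKYKKKR
KKKKKKK
KKKKKKK
KKKKKKK
KKKRKKR

Derivation:
After op 1 fill(4,5,W) [30 cells changed]:
WWYWWWW
WWWWWWW
WWWWWWW
WWWWWWW
WWWWWWW
After op 2 paint(4,6,R):
WWYWWWW
WWWWWWW
WWWWWWW
WWWWWWW
WWWWWWR
After op 3 fill(1,1,G) [33 cells changed]:
GGYGGGG
GGGGGGG
GGGGGGG
GGGGGGG
GGGGGGR
After op 4 paint(0,6,R):
GGYGGGR
GGGGGGG
GGGGGGG
GGGGGGG
GGGGGGR
After op 5 paint(2,6,G):
GGYGGGR
GGGGGGG
GGGGGGG
GGGGGGG
GGGGGGR
After op 6 fill(1,2,K) [32 cells changed]:
KKYKKKR
KKKKKKK
KKKKKKK
KKKKKKK
KKKKKKR
After op 7 paint(4,3,R):
KKYKKKR
KKKKKKK
KKKKKKK
KKKKKKK
KKKRKKR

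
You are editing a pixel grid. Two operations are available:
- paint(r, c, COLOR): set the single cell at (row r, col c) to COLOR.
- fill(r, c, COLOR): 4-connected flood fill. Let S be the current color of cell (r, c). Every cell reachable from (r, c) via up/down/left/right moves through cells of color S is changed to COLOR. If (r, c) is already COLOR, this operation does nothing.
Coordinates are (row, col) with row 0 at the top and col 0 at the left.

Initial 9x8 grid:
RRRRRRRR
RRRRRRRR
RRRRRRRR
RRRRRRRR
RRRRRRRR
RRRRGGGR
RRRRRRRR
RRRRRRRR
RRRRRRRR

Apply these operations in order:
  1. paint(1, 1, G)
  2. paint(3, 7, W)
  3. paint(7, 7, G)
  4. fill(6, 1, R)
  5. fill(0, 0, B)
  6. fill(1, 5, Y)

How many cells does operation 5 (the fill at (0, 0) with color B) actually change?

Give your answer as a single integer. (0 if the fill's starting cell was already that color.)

After op 1 paint(1,1,G):
RRRRRRRR
RGRRRRRR
RRRRRRRR
RRRRRRRR
RRRRRRRR
RRRRGGGR
RRRRRRRR
RRRRRRRR
RRRRRRRR
After op 2 paint(3,7,W):
RRRRRRRR
RGRRRRRR
RRRRRRRR
RRRRRRRW
RRRRRRRR
RRRRGGGR
RRRRRRRR
RRRRRRRR
RRRRRRRR
After op 3 paint(7,7,G):
RRRRRRRR
RGRRRRRR
RRRRRRRR
RRRRRRRW
RRRRRRRR
RRRRGGGR
RRRRRRRR
RRRRRRRG
RRRRRRRR
After op 4 fill(6,1,R) [0 cells changed]:
RRRRRRRR
RGRRRRRR
RRRRRRRR
RRRRRRRW
RRRRRRRR
RRRRGGGR
RRRRRRRR
RRRRRRRG
RRRRRRRR
After op 5 fill(0,0,B) [66 cells changed]:
BBBBBBBB
BGBBBBBB
BBBBBBBB
BBBBBBBW
BBBBBBBB
BBBBGGGB
BBBBBBBB
BBBBBBBG
BBBBBBBB

Answer: 66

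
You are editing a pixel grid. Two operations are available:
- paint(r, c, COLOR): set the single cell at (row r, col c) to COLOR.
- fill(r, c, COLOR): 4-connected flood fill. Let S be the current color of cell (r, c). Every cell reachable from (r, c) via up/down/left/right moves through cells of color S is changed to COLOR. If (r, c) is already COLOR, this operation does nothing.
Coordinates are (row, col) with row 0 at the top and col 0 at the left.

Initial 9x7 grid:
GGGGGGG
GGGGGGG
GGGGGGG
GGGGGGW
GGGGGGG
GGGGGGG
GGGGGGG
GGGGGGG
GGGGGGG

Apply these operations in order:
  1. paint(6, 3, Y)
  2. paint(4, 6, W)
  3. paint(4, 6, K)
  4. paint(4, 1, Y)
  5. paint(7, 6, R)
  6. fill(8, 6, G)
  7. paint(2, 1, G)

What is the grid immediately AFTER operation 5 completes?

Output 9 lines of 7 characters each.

Answer: GGGGGGG
GGGGGGG
GGGGGGG
GGGGGGW
GYGGGGK
GGGGGGG
GGGYGGG
GGGGGGR
GGGGGGG

Derivation:
After op 1 paint(6,3,Y):
GGGGGGG
GGGGGGG
GGGGGGG
GGGGGGW
GGGGGGG
GGGGGGG
GGGYGGG
GGGGGGG
GGGGGGG
After op 2 paint(4,6,W):
GGGGGGG
GGGGGGG
GGGGGGG
GGGGGGW
GGGGGGW
GGGGGGG
GGGYGGG
GGGGGGG
GGGGGGG
After op 3 paint(4,6,K):
GGGGGGG
GGGGGGG
GGGGGGG
GGGGGGW
GGGGGGK
GGGGGGG
GGGYGGG
GGGGGGG
GGGGGGG
After op 4 paint(4,1,Y):
GGGGGGG
GGGGGGG
GGGGGGG
GGGGGGW
GYGGGGK
GGGGGGG
GGGYGGG
GGGGGGG
GGGGGGG
After op 5 paint(7,6,R):
GGGGGGG
GGGGGGG
GGGGGGG
GGGGGGW
GYGGGGK
GGGGGGG
GGGYGGG
GGGGGGR
GGGGGGG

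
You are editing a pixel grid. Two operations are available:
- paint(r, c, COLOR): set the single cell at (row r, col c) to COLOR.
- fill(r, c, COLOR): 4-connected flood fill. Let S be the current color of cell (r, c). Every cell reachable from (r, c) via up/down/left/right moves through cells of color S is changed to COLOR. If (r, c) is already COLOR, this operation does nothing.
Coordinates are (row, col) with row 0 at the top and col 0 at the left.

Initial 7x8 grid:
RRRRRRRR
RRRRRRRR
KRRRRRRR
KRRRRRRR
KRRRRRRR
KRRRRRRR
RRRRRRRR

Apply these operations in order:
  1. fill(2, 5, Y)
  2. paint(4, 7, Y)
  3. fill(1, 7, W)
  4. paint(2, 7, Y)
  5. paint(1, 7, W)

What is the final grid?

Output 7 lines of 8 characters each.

Answer: WWWWWWWW
WWWWWWWW
KWWWWWWY
KWWWWWWW
KWWWWWWW
KWWWWWWW
WWWWWWWW

Derivation:
After op 1 fill(2,5,Y) [52 cells changed]:
YYYYYYYY
YYYYYYYY
KYYYYYYY
KYYYYYYY
KYYYYYYY
KYYYYYYY
YYYYYYYY
After op 2 paint(4,7,Y):
YYYYYYYY
YYYYYYYY
KYYYYYYY
KYYYYYYY
KYYYYYYY
KYYYYYYY
YYYYYYYY
After op 3 fill(1,7,W) [52 cells changed]:
WWWWWWWW
WWWWWWWW
KWWWWWWW
KWWWWWWW
KWWWWWWW
KWWWWWWW
WWWWWWWW
After op 4 paint(2,7,Y):
WWWWWWWW
WWWWWWWW
KWWWWWWY
KWWWWWWW
KWWWWWWW
KWWWWWWW
WWWWWWWW
After op 5 paint(1,7,W):
WWWWWWWW
WWWWWWWW
KWWWWWWY
KWWWWWWW
KWWWWWWW
KWWWWWWW
WWWWWWWW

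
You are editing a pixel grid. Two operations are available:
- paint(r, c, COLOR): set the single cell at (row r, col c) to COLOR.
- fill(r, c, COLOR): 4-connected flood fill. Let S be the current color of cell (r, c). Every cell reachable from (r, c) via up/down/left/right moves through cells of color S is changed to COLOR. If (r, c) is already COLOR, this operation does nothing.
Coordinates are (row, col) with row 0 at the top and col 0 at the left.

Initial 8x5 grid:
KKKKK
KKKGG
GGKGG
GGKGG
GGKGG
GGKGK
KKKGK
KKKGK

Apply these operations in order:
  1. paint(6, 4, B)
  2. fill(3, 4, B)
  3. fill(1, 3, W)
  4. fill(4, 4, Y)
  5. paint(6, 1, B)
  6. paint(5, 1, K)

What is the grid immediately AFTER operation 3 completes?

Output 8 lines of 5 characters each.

After op 1 paint(6,4,B):
KKKKK
KKKGG
GGKGG
GGKGG
GGKGG
GGKGK
KKKGB
KKKGK
After op 2 fill(3,4,B) [11 cells changed]:
KKKKK
KKKBB
GGKBB
GGKBB
GGKBB
GGKBK
KKKBB
KKKBK
After op 3 fill(1,3,W) [12 cells changed]:
KKKKK
KKKWW
GGKWW
GGKWW
GGKWW
GGKWK
KKKWW
KKKWK

Answer: KKKKK
KKKWW
GGKWW
GGKWW
GGKWW
GGKWK
KKKWW
KKKWK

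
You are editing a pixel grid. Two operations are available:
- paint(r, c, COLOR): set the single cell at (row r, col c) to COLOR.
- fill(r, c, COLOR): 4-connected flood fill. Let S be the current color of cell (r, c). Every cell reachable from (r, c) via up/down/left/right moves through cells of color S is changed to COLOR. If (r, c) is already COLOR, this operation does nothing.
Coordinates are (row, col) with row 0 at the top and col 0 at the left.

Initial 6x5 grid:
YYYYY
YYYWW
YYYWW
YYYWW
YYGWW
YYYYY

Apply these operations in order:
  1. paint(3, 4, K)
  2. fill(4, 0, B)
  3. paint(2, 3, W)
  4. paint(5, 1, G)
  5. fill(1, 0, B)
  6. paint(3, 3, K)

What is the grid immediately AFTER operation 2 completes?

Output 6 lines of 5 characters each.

After op 1 paint(3,4,K):
YYYYY
YYYWW
YYYWW
YYYWK
YYGWW
YYYYY
After op 2 fill(4,0,B) [21 cells changed]:
BBBBB
BBBWW
BBBWW
BBBWK
BBGWW
BBBBB

Answer: BBBBB
BBBWW
BBBWW
BBBWK
BBGWW
BBBBB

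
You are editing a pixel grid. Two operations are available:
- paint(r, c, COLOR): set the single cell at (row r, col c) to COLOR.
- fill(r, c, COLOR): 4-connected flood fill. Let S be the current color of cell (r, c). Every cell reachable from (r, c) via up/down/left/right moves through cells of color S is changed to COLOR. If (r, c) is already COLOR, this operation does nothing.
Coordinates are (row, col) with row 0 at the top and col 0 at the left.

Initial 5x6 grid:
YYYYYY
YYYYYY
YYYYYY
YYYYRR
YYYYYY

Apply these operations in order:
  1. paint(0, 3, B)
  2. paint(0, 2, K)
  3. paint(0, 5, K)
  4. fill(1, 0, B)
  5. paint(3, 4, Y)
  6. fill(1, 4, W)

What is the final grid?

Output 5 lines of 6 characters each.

Answer: WWKWWK
WWWWWW
WWWWWW
WWWWYR
WWWWWW

Derivation:
After op 1 paint(0,3,B):
YYYBYY
YYYYYY
YYYYYY
YYYYRR
YYYYYY
After op 2 paint(0,2,K):
YYKBYY
YYYYYY
YYYYYY
YYYYRR
YYYYYY
After op 3 paint(0,5,K):
YYKBYK
YYYYYY
YYYYYY
YYYYRR
YYYYYY
After op 4 fill(1,0,B) [25 cells changed]:
BBKBBK
BBBBBB
BBBBBB
BBBBRR
BBBBBB
After op 5 paint(3,4,Y):
BBKBBK
BBBBBB
BBBBBB
BBBBYR
BBBBBB
After op 6 fill(1,4,W) [26 cells changed]:
WWKWWK
WWWWWW
WWWWWW
WWWWYR
WWWWWW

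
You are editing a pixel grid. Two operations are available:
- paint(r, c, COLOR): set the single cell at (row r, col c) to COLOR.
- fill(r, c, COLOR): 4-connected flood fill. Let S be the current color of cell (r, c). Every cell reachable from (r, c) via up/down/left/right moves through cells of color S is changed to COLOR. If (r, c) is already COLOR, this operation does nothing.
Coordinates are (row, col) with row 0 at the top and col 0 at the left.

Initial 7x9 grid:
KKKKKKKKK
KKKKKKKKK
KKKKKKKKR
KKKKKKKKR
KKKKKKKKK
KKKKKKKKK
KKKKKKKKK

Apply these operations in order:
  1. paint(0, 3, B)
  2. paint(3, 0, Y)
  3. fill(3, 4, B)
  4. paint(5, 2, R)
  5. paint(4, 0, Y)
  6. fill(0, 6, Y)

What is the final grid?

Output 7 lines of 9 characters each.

After op 1 paint(0,3,B):
KKKBKKKKK
KKKKKKKKK
KKKKKKKKR
KKKKKKKKR
KKKKKKKKK
KKKKKKKKK
KKKKKKKKK
After op 2 paint(3,0,Y):
KKKBKKKKK
KKKKKKKKK
KKKKKKKKR
YKKKKKKKR
KKKKKKKKK
KKKKKKKKK
KKKKKKKKK
After op 3 fill(3,4,B) [59 cells changed]:
BBBBBBBBB
BBBBBBBBB
BBBBBBBBR
YBBBBBBBR
BBBBBBBBB
BBBBBBBBB
BBBBBBBBB
After op 4 paint(5,2,R):
BBBBBBBBB
BBBBBBBBB
BBBBBBBBR
YBBBBBBBR
BBBBBBBBB
BBRBBBBBB
BBBBBBBBB
After op 5 paint(4,0,Y):
BBBBBBBBB
BBBBBBBBB
BBBBBBBBR
YBBBBBBBR
YBBBBBBBB
BBRBBBBBB
BBBBBBBBB
After op 6 fill(0,6,Y) [58 cells changed]:
YYYYYYYYY
YYYYYYYYY
YYYYYYYYR
YYYYYYYYR
YYYYYYYYY
YYRYYYYYY
YYYYYYYYY

Answer: YYYYYYYYY
YYYYYYYYY
YYYYYYYYR
YYYYYYYYR
YYYYYYYYY
YYRYYYYYY
YYYYYYYYY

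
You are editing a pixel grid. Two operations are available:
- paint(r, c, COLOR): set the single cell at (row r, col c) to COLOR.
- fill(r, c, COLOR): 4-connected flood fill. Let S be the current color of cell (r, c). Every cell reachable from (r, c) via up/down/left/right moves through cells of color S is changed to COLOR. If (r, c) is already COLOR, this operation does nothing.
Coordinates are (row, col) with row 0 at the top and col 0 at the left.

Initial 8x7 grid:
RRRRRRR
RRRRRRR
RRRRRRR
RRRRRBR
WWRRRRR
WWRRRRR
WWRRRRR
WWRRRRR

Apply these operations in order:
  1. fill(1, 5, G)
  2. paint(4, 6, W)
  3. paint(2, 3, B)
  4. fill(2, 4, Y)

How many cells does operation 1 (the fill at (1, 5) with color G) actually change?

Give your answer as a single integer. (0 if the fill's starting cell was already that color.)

Answer: 47

Derivation:
After op 1 fill(1,5,G) [47 cells changed]:
GGGGGGG
GGGGGGG
GGGGGGG
GGGGGBG
WWGGGGG
WWGGGGG
WWGGGGG
WWGGGGG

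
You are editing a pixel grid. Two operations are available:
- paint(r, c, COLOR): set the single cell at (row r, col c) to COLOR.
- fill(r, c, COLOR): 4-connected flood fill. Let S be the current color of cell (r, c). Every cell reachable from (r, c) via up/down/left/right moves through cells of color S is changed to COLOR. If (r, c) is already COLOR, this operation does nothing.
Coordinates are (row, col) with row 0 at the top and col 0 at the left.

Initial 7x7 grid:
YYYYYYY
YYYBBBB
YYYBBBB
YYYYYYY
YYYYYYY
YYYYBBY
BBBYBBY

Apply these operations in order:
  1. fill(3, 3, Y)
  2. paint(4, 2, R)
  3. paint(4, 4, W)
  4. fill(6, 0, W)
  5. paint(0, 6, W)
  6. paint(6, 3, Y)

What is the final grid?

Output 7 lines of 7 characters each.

After op 1 fill(3,3,Y) [0 cells changed]:
YYYYYYY
YYYBBBB
YYYBBBB
YYYYYYY
YYYYYYY
YYYYBBY
BBBYBBY
After op 2 paint(4,2,R):
YYYYYYY
YYYBBBB
YYYBBBB
YYYYYYY
YYRYYYY
YYYYBBY
BBBYBBY
After op 3 paint(4,4,W):
YYYYYYY
YYYBBBB
YYYBBBB
YYYYYYY
YYRYWYY
YYYYBBY
BBBYBBY
After op 4 fill(6,0,W) [3 cells changed]:
YYYYYYY
YYYBBBB
YYYBBBB
YYYYYYY
YYRYWYY
YYYYBBY
WWWYBBY
After op 5 paint(0,6,W):
YYYYYYW
YYYBBBB
YYYBBBB
YYYYYYY
YYRYWYY
YYYYBBY
WWWYBBY
After op 6 paint(6,3,Y):
YYYYYYW
YYYBBBB
YYYBBBB
YYYYYYY
YYRYWYY
YYYYBBY
WWWYBBY

Answer: YYYYYYW
YYYBBBB
YYYBBBB
YYYYYYY
YYRYWYY
YYYYBBY
WWWYBBY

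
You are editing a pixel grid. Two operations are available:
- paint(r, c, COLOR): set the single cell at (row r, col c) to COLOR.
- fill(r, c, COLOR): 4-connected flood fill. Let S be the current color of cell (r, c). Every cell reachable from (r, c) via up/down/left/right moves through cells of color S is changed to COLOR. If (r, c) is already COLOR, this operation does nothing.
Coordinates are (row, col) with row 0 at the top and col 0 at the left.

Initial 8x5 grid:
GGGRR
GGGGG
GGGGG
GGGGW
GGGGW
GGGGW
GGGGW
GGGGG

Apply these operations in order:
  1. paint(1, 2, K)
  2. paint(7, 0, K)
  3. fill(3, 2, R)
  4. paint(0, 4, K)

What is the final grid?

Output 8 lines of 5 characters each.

Answer: RRRRK
RRKRR
RRRRR
RRRRW
RRRRW
RRRRW
RRRRW
KRRRR

Derivation:
After op 1 paint(1,2,K):
GGGRR
GGKGG
GGGGG
GGGGW
GGGGW
GGGGW
GGGGW
GGGGG
After op 2 paint(7,0,K):
GGGRR
GGKGG
GGGGG
GGGGW
GGGGW
GGGGW
GGGGW
KGGGG
After op 3 fill(3,2,R) [32 cells changed]:
RRRRR
RRKRR
RRRRR
RRRRW
RRRRW
RRRRW
RRRRW
KRRRR
After op 4 paint(0,4,K):
RRRRK
RRKRR
RRRRR
RRRRW
RRRRW
RRRRW
RRRRW
KRRRR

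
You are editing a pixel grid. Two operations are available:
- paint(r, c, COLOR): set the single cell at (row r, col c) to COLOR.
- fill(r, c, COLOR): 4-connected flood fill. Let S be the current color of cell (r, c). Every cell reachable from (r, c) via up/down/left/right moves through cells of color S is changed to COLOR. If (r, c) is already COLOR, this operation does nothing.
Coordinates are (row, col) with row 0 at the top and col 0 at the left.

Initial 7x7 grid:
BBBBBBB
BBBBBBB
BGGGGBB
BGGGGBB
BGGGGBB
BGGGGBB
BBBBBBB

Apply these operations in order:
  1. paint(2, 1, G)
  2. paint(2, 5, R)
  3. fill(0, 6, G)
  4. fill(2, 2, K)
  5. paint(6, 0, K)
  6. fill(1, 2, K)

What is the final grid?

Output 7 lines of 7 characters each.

Answer: KKKKKKK
KKKKKKK
KKKKKRK
KKKKKKK
KKKKKKK
KKKKKKK
KKKKKKK

Derivation:
After op 1 paint(2,1,G):
BBBBBBB
BBBBBBB
BGGGGBB
BGGGGBB
BGGGGBB
BGGGGBB
BBBBBBB
After op 2 paint(2,5,R):
BBBBBBB
BBBBBBB
BGGGGRB
BGGGGBB
BGGGGBB
BGGGGBB
BBBBBBB
After op 3 fill(0,6,G) [32 cells changed]:
GGGGGGG
GGGGGGG
GGGGGRG
GGGGGGG
GGGGGGG
GGGGGGG
GGGGGGG
After op 4 fill(2,2,K) [48 cells changed]:
KKKKKKK
KKKKKKK
KKKKKRK
KKKKKKK
KKKKKKK
KKKKKKK
KKKKKKK
After op 5 paint(6,0,K):
KKKKKKK
KKKKKKK
KKKKKRK
KKKKKKK
KKKKKKK
KKKKKKK
KKKKKKK
After op 6 fill(1,2,K) [0 cells changed]:
KKKKKKK
KKKKKKK
KKKKKRK
KKKKKKK
KKKKKKK
KKKKKKK
KKKKKKK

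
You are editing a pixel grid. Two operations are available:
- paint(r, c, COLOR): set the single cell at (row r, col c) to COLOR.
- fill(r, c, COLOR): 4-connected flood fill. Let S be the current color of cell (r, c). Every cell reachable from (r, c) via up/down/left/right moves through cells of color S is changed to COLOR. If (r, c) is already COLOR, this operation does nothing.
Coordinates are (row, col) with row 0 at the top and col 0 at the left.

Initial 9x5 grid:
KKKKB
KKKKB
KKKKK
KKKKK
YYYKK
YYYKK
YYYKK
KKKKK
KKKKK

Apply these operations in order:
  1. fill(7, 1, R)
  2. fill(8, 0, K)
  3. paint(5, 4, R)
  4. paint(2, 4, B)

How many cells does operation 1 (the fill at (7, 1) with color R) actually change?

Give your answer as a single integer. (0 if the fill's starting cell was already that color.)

Answer: 34

Derivation:
After op 1 fill(7,1,R) [34 cells changed]:
RRRRB
RRRRB
RRRRR
RRRRR
YYYRR
YYYRR
YYYRR
RRRRR
RRRRR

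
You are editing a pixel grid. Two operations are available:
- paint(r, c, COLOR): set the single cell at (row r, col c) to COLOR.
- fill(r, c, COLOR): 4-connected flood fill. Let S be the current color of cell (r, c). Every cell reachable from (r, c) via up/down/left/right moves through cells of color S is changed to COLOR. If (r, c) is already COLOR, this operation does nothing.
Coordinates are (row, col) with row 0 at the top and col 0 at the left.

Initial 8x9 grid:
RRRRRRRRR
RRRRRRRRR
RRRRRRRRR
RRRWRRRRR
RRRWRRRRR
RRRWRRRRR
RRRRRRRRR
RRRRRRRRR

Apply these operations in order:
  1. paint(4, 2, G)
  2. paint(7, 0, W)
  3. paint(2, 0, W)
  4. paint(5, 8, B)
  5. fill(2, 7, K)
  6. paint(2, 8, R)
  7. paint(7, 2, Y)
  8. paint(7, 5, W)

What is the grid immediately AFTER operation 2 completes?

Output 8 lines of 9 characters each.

After op 1 paint(4,2,G):
RRRRRRRRR
RRRRRRRRR
RRRRRRRRR
RRRWRRRRR
RRGWRRRRR
RRRWRRRRR
RRRRRRRRR
RRRRRRRRR
After op 2 paint(7,0,W):
RRRRRRRRR
RRRRRRRRR
RRRRRRRRR
RRRWRRRRR
RRGWRRRRR
RRRWRRRRR
RRRRRRRRR
WRRRRRRRR

Answer: RRRRRRRRR
RRRRRRRRR
RRRRRRRRR
RRRWRRRRR
RRGWRRRRR
RRRWRRRRR
RRRRRRRRR
WRRRRRRRR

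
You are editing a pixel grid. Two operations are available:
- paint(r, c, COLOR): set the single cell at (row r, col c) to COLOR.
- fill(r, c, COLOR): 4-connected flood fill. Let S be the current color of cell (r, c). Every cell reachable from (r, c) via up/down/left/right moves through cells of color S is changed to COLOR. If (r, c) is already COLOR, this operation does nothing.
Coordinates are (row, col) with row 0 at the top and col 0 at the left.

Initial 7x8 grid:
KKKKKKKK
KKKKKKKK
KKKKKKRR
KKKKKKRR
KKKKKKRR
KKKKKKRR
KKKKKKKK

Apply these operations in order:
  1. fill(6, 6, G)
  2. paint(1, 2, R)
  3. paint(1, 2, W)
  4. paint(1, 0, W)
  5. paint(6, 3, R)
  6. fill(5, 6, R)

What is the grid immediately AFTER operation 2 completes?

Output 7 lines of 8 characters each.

Answer: GGGGGGGG
GGRGGGGG
GGGGGGRR
GGGGGGRR
GGGGGGRR
GGGGGGRR
GGGGGGGG

Derivation:
After op 1 fill(6,6,G) [48 cells changed]:
GGGGGGGG
GGGGGGGG
GGGGGGRR
GGGGGGRR
GGGGGGRR
GGGGGGRR
GGGGGGGG
After op 2 paint(1,2,R):
GGGGGGGG
GGRGGGGG
GGGGGGRR
GGGGGGRR
GGGGGGRR
GGGGGGRR
GGGGGGGG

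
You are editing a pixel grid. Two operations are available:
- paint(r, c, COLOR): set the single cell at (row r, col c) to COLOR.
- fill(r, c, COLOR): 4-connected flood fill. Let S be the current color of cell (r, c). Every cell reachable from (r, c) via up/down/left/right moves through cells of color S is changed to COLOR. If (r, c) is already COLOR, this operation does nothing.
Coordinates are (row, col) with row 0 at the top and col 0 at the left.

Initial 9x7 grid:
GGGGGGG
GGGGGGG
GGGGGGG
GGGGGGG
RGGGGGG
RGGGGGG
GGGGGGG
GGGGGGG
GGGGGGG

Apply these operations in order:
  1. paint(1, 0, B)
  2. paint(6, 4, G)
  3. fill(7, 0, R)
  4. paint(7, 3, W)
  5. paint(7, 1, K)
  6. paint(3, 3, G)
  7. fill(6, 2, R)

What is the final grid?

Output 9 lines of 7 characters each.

After op 1 paint(1,0,B):
GGGGGGG
BGGGGGG
GGGGGGG
GGGGGGG
RGGGGGG
RGGGGGG
GGGGGGG
GGGGGGG
GGGGGGG
After op 2 paint(6,4,G):
GGGGGGG
BGGGGGG
GGGGGGG
GGGGGGG
RGGGGGG
RGGGGGG
GGGGGGG
GGGGGGG
GGGGGGG
After op 3 fill(7,0,R) [60 cells changed]:
RRRRRRR
BRRRRRR
RRRRRRR
RRRRRRR
RRRRRRR
RRRRRRR
RRRRRRR
RRRRRRR
RRRRRRR
After op 4 paint(7,3,W):
RRRRRRR
BRRRRRR
RRRRRRR
RRRRRRR
RRRRRRR
RRRRRRR
RRRRRRR
RRRWRRR
RRRRRRR
After op 5 paint(7,1,K):
RRRRRRR
BRRRRRR
RRRRRRR
RRRRRRR
RRRRRRR
RRRRRRR
RRRRRRR
RKRWRRR
RRRRRRR
After op 6 paint(3,3,G):
RRRRRRR
BRRRRRR
RRRRRRR
RRRGRRR
RRRRRRR
RRRRRRR
RRRRRRR
RKRWRRR
RRRRRRR
After op 7 fill(6,2,R) [0 cells changed]:
RRRRRRR
BRRRRRR
RRRRRRR
RRRGRRR
RRRRRRR
RRRRRRR
RRRRRRR
RKRWRRR
RRRRRRR

Answer: RRRRRRR
BRRRRRR
RRRRRRR
RRRGRRR
RRRRRRR
RRRRRRR
RRRRRRR
RKRWRRR
RRRRRRR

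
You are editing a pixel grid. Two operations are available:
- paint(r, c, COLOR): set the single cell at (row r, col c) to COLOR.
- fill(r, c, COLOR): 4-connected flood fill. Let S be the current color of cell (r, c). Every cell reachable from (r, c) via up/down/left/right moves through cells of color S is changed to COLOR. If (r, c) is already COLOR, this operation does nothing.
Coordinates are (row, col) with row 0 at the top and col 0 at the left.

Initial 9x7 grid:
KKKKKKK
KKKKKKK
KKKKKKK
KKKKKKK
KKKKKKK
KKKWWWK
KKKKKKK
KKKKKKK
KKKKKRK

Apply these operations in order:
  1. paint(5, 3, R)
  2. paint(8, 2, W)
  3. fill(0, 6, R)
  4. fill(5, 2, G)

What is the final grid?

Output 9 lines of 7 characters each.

Answer: GGGGGGG
GGGGGGG
GGGGGGG
GGGGGGG
GGGGGGG
GGGGWWG
GGGGGGG
GGGGGGG
GGWGGGG

Derivation:
After op 1 paint(5,3,R):
KKKKKKK
KKKKKKK
KKKKKKK
KKKKKKK
KKKKKKK
KKKRWWK
KKKKKKK
KKKKKKK
KKKKKRK
After op 2 paint(8,2,W):
KKKKKKK
KKKKKKK
KKKKKKK
KKKKKKK
KKKKKKK
KKKRWWK
KKKKKKK
KKKKKKK
KKWKKRK
After op 3 fill(0,6,R) [58 cells changed]:
RRRRRRR
RRRRRRR
RRRRRRR
RRRRRRR
RRRRRRR
RRRRWWR
RRRRRRR
RRRRRRR
RRWRRRR
After op 4 fill(5,2,G) [60 cells changed]:
GGGGGGG
GGGGGGG
GGGGGGG
GGGGGGG
GGGGGGG
GGGGWWG
GGGGGGG
GGGGGGG
GGWGGGG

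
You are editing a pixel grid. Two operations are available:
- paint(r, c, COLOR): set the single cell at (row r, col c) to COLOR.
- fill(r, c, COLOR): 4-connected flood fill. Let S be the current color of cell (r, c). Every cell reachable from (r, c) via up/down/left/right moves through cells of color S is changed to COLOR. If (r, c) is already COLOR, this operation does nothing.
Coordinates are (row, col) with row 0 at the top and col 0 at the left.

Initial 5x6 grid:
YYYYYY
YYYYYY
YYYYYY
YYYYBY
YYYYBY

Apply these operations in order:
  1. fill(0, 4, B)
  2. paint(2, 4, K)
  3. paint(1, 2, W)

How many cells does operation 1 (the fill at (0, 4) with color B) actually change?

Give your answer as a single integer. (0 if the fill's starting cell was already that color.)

Answer: 28

Derivation:
After op 1 fill(0,4,B) [28 cells changed]:
BBBBBB
BBBBBB
BBBBBB
BBBBBB
BBBBBB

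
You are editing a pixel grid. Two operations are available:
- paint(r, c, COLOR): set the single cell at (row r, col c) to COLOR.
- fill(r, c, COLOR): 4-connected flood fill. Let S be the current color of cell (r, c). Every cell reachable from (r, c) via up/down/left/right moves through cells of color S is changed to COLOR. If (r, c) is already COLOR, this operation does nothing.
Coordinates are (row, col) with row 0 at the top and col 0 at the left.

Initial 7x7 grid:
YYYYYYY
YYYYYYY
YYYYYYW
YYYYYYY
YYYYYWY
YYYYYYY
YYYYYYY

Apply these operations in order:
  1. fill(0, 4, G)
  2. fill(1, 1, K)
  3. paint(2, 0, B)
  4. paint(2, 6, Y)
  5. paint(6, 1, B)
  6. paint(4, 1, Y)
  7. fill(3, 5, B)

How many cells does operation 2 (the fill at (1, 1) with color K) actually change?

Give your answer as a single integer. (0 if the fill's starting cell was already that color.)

Answer: 47

Derivation:
After op 1 fill(0,4,G) [47 cells changed]:
GGGGGGG
GGGGGGG
GGGGGGW
GGGGGGG
GGGGGWG
GGGGGGG
GGGGGGG
After op 2 fill(1,1,K) [47 cells changed]:
KKKKKKK
KKKKKKK
KKKKKKW
KKKKKKK
KKKKKWK
KKKKKKK
KKKKKKK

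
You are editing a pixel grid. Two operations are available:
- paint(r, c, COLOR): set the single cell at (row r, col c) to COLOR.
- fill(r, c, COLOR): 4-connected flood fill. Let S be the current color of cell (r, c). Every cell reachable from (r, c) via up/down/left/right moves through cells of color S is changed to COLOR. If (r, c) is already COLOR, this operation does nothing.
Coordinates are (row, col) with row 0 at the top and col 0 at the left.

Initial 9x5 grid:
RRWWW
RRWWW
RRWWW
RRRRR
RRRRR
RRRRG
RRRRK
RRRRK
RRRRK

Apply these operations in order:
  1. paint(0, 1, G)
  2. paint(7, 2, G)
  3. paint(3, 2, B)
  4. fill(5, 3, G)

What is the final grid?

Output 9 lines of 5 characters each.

After op 1 paint(0,1,G):
RGWWW
RRWWW
RRWWW
RRRRR
RRRRR
RRRRG
RRRRK
RRRRK
RRRRK
After op 2 paint(7,2,G):
RGWWW
RRWWW
RRWWW
RRRRR
RRRRR
RRRRG
RRRRK
RRGRK
RRRRK
After op 3 paint(3,2,B):
RGWWW
RRWWW
RRWWW
RRBRR
RRRRR
RRRRG
RRRRK
RRGRK
RRRRK
After op 4 fill(5,3,G) [29 cells changed]:
GGWWW
GGWWW
GGWWW
GGBGG
GGGGG
GGGGG
GGGGK
GGGGK
GGGGK

Answer: GGWWW
GGWWW
GGWWW
GGBGG
GGGGG
GGGGG
GGGGK
GGGGK
GGGGK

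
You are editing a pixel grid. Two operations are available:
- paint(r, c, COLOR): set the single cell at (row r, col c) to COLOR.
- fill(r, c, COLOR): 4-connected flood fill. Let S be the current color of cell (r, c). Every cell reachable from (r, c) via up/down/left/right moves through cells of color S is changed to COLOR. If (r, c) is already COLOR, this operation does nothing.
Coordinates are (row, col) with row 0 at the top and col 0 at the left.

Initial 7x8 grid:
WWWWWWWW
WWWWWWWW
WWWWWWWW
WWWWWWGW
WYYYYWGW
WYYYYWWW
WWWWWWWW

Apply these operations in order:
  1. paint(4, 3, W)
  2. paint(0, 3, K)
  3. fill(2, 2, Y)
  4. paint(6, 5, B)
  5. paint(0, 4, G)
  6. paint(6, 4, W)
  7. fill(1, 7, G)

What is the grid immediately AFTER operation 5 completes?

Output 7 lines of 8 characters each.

Answer: YYYKGYYY
YYYYYYYY
YYYYYYYY
YYYYYYGY
YYYYYYGY
YYYYYYYY
YYYYYBYY

Derivation:
After op 1 paint(4,3,W):
WWWWWWWW
WWWWWWWW
WWWWWWWW
WWWWWWGW
WYYWYWGW
WYYYYWWW
WWWWWWWW
After op 2 paint(0,3,K):
WWWKWWWW
WWWWWWWW
WWWWWWWW
WWWWWWGW
WYYWYWGW
WYYYYWWW
WWWWWWWW
After op 3 fill(2,2,Y) [46 cells changed]:
YYYKYYYY
YYYYYYYY
YYYYYYYY
YYYYYYGY
YYYYYYGY
YYYYYYYY
YYYYYYYY
After op 4 paint(6,5,B):
YYYKYYYY
YYYYYYYY
YYYYYYYY
YYYYYYGY
YYYYYYGY
YYYYYYYY
YYYYYBYY
After op 5 paint(0,4,G):
YYYKGYYY
YYYYYYYY
YYYYYYYY
YYYYYYGY
YYYYYYGY
YYYYYYYY
YYYYYBYY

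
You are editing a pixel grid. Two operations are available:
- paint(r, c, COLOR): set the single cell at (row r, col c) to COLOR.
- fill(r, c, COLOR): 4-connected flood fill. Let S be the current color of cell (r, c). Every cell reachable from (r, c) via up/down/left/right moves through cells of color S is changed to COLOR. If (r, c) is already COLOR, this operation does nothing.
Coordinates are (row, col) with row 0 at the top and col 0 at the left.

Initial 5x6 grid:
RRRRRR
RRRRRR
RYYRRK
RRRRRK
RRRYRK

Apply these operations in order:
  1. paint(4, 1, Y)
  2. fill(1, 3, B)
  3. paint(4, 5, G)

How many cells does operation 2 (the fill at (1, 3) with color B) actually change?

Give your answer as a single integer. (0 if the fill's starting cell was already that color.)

Answer: 23

Derivation:
After op 1 paint(4,1,Y):
RRRRRR
RRRRRR
RYYRRK
RRRRRK
RYRYRK
After op 2 fill(1,3,B) [23 cells changed]:
BBBBBB
BBBBBB
BYYBBK
BBBBBK
BYBYBK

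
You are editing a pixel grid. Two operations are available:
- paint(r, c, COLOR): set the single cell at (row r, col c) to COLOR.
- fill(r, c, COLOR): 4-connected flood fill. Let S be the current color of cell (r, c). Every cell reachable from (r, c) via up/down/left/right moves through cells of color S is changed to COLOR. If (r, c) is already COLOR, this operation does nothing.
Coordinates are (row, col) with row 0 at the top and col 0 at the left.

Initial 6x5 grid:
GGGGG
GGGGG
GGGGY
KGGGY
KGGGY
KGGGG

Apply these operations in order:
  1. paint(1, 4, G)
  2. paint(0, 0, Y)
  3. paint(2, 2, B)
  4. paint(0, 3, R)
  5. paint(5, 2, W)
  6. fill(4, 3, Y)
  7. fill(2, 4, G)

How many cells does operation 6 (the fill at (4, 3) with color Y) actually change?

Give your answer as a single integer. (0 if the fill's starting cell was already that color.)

After op 1 paint(1,4,G):
GGGGG
GGGGG
GGGGY
KGGGY
KGGGY
KGGGG
After op 2 paint(0,0,Y):
YGGGG
GGGGG
GGGGY
KGGGY
KGGGY
KGGGG
After op 3 paint(2,2,B):
YGGGG
GGGGG
GGBGY
KGGGY
KGGGY
KGGGG
After op 4 paint(0,3,R):
YGGRG
GGGGG
GGBGY
KGGGY
KGGGY
KGGGG
After op 5 paint(5,2,W):
YGGRG
GGGGG
GGBGY
KGGGY
KGGGY
KGWGG
After op 6 fill(4,3,Y) [20 cells changed]:
YYYRY
YYYYY
YYBYY
KYYYY
KYYYY
KYWYY

Answer: 20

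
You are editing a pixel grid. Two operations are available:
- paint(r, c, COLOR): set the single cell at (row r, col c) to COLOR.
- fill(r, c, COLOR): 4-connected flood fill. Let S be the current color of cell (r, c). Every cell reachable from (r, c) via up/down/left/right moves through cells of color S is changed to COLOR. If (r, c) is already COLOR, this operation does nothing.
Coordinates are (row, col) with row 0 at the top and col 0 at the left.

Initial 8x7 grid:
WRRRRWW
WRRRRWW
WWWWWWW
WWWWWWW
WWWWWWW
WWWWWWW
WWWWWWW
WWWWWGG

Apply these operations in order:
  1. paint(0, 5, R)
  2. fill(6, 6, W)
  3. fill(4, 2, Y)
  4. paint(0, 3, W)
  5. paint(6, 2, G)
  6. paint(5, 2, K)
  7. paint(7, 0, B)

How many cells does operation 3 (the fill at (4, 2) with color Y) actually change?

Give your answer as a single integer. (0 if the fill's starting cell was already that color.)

Answer: 45

Derivation:
After op 1 paint(0,5,R):
WRRRRRW
WRRRRWW
WWWWWWW
WWWWWWW
WWWWWWW
WWWWWWW
WWWWWWW
WWWWWGG
After op 2 fill(6,6,W) [0 cells changed]:
WRRRRRW
WRRRRWW
WWWWWWW
WWWWWWW
WWWWWWW
WWWWWWW
WWWWWWW
WWWWWGG
After op 3 fill(4,2,Y) [45 cells changed]:
YRRRRRY
YRRRRYY
YYYYYYY
YYYYYYY
YYYYYYY
YYYYYYY
YYYYYYY
YYYYYGG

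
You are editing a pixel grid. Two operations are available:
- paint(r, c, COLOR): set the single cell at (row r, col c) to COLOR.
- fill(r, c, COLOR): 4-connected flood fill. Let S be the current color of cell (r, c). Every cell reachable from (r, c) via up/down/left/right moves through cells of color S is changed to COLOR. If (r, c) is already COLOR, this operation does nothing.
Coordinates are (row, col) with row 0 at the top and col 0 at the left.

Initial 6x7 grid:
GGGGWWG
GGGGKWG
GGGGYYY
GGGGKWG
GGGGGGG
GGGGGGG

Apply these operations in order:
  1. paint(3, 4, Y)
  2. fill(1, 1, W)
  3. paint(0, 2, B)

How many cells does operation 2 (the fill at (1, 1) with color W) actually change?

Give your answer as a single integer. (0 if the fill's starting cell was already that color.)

After op 1 paint(3,4,Y):
GGGGWWG
GGGGKWG
GGGGYYY
GGGGYWG
GGGGGGG
GGGGGGG
After op 2 fill(1,1,W) [31 cells changed]:
WWWWWWG
WWWWKWG
WWWWYYY
WWWWYWW
WWWWWWW
WWWWWWW

Answer: 31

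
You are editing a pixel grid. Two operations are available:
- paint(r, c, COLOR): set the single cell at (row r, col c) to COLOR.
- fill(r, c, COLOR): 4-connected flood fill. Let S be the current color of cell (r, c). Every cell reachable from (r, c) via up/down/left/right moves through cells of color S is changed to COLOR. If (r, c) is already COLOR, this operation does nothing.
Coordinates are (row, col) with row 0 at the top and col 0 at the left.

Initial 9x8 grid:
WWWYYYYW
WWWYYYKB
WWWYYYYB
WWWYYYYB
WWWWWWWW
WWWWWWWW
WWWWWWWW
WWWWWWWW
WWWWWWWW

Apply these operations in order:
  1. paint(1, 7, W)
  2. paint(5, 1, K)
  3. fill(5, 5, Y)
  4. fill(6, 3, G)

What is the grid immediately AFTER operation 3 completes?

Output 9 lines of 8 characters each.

After op 1 paint(1,7,W):
WWWYYYYW
WWWYYYKW
WWWYYYYB
WWWYYYYB
WWWWWWWW
WWWWWWWW
WWWWWWWW
WWWWWWWW
WWWWWWWW
After op 2 paint(5,1,K):
WWWYYYYW
WWWYYYKW
WWWYYYYB
WWWYYYYB
WWWWWWWW
WKWWWWWW
WWWWWWWW
WWWWWWWW
WWWWWWWW
After op 3 fill(5,5,Y) [51 cells changed]:
YYYYYYYW
YYYYYYKW
YYYYYYYB
YYYYYYYB
YYYYYYYY
YKYYYYYY
YYYYYYYY
YYYYYYYY
YYYYYYYY

Answer: YYYYYYYW
YYYYYYKW
YYYYYYYB
YYYYYYYB
YYYYYYYY
YKYYYYYY
YYYYYYYY
YYYYYYYY
YYYYYYYY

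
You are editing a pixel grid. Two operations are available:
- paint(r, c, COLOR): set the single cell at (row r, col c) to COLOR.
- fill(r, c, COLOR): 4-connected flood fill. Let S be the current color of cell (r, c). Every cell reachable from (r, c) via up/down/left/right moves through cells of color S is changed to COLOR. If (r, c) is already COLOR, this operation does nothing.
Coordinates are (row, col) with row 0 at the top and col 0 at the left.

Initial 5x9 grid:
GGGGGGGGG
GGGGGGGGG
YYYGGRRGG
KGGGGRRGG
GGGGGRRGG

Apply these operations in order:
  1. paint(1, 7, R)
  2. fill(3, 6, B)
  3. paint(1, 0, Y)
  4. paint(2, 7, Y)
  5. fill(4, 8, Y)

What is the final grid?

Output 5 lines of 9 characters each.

Answer: YYYYYYYYY
YYYYYYYRY
YYYYYBBYY
KYYYYBBYY
YYYYYBBYY

Derivation:
After op 1 paint(1,7,R):
GGGGGGGGG
GGGGGGGRG
YYYGGRRGG
KGGGGRRGG
GGGGGRRGG
After op 2 fill(3,6,B) [6 cells changed]:
GGGGGGGGG
GGGGGGGRG
YYYGGBBGG
KGGGGBBGG
GGGGGBBGG
After op 3 paint(1,0,Y):
GGGGGGGGG
YGGGGGGRG
YYYGGBBGG
KGGGGBBGG
GGGGGBBGG
After op 4 paint(2,7,Y):
GGGGGGGGG
YGGGGGGRG
YYYGGBBYG
KGGGGBBGG
GGGGGBBGG
After op 5 fill(4,8,Y) [32 cells changed]:
YYYYYYYYY
YYYYYYYRY
YYYYYBBYY
KYYYYBBYY
YYYYYBBYY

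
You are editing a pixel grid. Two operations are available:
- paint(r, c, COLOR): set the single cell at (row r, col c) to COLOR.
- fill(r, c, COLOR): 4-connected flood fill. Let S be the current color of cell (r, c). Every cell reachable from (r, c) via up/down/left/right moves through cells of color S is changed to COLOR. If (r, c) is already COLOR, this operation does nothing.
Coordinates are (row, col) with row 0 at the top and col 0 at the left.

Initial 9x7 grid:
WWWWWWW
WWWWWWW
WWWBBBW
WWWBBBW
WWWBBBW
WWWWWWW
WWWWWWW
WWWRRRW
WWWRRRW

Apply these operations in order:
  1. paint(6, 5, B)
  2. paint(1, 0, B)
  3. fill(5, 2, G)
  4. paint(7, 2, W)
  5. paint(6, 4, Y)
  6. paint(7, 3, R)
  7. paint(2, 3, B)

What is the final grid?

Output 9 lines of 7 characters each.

Answer: GGGGGGG
BGGGGGG
GGGBBBG
GGGBBBG
GGGBBBG
GGGGGGG
GGGGYBG
GGWRRRG
GGGRRRG

Derivation:
After op 1 paint(6,5,B):
WWWWWWW
WWWWWWW
WWWBBBW
WWWBBBW
WWWBBBW
WWWWWWW
WWWWWBW
WWWRRRW
WWWRRRW
After op 2 paint(1,0,B):
WWWWWWW
BWWWWWW
WWWBBBW
WWWBBBW
WWWBBBW
WWWWWWW
WWWWWBW
WWWRRRW
WWWRRRW
After op 3 fill(5,2,G) [46 cells changed]:
GGGGGGG
BGGGGGG
GGGBBBG
GGGBBBG
GGGBBBG
GGGGGGG
GGGGGBG
GGGRRRG
GGGRRRG
After op 4 paint(7,2,W):
GGGGGGG
BGGGGGG
GGGBBBG
GGGBBBG
GGGBBBG
GGGGGGG
GGGGGBG
GGWRRRG
GGGRRRG
After op 5 paint(6,4,Y):
GGGGGGG
BGGGGGG
GGGBBBG
GGGBBBG
GGGBBBG
GGGGGGG
GGGGYBG
GGWRRRG
GGGRRRG
After op 6 paint(7,3,R):
GGGGGGG
BGGGGGG
GGGBBBG
GGGBBBG
GGGBBBG
GGGGGGG
GGGGYBG
GGWRRRG
GGGRRRG
After op 7 paint(2,3,B):
GGGGGGG
BGGGGGG
GGGBBBG
GGGBBBG
GGGBBBG
GGGGGGG
GGGGYBG
GGWRRRG
GGGRRRG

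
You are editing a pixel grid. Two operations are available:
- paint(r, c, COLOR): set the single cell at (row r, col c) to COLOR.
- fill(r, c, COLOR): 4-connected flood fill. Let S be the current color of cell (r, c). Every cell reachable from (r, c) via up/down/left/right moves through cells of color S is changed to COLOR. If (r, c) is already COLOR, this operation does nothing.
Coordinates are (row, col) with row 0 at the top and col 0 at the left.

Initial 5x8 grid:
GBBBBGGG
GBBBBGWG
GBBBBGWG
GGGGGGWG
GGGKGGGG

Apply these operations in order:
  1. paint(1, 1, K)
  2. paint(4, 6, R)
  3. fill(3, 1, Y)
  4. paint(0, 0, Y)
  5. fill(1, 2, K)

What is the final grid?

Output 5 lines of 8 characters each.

After op 1 paint(1,1,K):
GBBBBGGG
GKBBBGWG
GBBBBGWG
GGGGGGWG
GGGKGGGG
After op 2 paint(4,6,R):
GBBBBGGG
GKBBBGWG
GBBBBGWG
GGGGGGWG
GGGKGGRG
After op 3 fill(3,1,Y) [23 cells changed]:
YBBBBYYY
YKBBBYWY
YBBBBYWY
YYYYYYWY
YYYKYYRY
After op 4 paint(0,0,Y):
YBBBBYYY
YKBBBYWY
YBBBBYWY
YYYYYYWY
YYYKYYRY
After op 5 fill(1,2,K) [11 cells changed]:
YKKKKYYY
YKKKKYWY
YKKKKYWY
YYYYYYWY
YYYKYYRY

Answer: YKKKKYYY
YKKKKYWY
YKKKKYWY
YYYYYYWY
YYYKYYRY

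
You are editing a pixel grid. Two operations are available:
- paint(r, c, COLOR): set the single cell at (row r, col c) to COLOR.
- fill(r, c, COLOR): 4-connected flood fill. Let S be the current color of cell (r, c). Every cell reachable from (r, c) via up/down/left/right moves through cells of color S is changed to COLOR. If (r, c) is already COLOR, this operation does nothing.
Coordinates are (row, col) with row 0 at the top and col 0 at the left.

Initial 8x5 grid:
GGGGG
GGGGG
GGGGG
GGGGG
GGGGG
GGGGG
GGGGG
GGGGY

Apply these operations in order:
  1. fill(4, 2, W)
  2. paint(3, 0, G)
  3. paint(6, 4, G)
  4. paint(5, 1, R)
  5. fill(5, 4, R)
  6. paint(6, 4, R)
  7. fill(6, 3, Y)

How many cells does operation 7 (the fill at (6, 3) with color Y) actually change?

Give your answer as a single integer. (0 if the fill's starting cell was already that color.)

Answer: 38

Derivation:
After op 1 fill(4,2,W) [39 cells changed]:
WWWWW
WWWWW
WWWWW
WWWWW
WWWWW
WWWWW
WWWWW
WWWWY
After op 2 paint(3,0,G):
WWWWW
WWWWW
WWWWW
GWWWW
WWWWW
WWWWW
WWWWW
WWWWY
After op 3 paint(6,4,G):
WWWWW
WWWWW
WWWWW
GWWWW
WWWWW
WWWWW
WWWWG
WWWWY
After op 4 paint(5,1,R):
WWWWW
WWWWW
WWWWW
GWWWW
WWWWW
WRWWW
WWWWG
WWWWY
After op 5 fill(5,4,R) [36 cells changed]:
RRRRR
RRRRR
RRRRR
GRRRR
RRRRR
RRRRR
RRRRG
RRRRY
After op 6 paint(6,4,R):
RRRRR
RRRRR
RRRRR
GRRRR
RRRRR
RRRRR
RRRRR
RRRRY
After op 7 fill(6,3,Y) [38 cells changed]:
YYYYY
YYYYY
YYYYY
GYYYY
YYYYY
YYYYY
YYYYY
YYYYY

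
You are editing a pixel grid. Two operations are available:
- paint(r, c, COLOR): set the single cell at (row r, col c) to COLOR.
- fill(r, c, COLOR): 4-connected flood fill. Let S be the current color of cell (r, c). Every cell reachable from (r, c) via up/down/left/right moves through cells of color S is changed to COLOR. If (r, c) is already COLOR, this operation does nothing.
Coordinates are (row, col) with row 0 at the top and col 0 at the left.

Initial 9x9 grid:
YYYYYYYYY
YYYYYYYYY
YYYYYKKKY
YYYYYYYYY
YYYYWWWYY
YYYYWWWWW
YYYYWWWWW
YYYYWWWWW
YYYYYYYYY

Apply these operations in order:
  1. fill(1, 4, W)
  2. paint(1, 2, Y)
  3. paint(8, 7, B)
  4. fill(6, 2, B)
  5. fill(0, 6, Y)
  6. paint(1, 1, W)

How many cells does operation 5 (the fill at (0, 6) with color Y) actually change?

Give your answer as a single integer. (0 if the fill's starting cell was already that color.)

After op 1 fill(1,4,W) [60 cells changed]:
WWWWWWWWW
WWWWWWWWW
WWWWWKKKW
WWWWWWWWW
WWWWWWWWW
WWWWWWWWW
WWWWWWWWW
WWWWWWWWW
WWWWWWWWW
After op 2 paint(1,2,Y):
WWWWWWWWW
WWYWWWWWW
WWWWWKKKW
WWWWWWWWW
WWWWWWWWW
WWWWWWWWW
WWWWWWWWW
WWWWWWWWW
WWWWWWWWW
After op 3 paint(8,7,B):
WWWWWWWWW
WWYWWWWWW
WWWWWKKKW
WWWWWWWWW
WWWWWWWWW
WWWWWWWWW
WWWWWWWWW
WWWWWWWWW
WWWWWWWBW
After op 4 fill(6,2,B) [76 cells changed]:
BBBBBBBBB
BBYBBBBBB
BBBBBKKKB
BBBBBBBBB
BBBBBBBBB
BBBBBBBBB
BBBBBBBBB
BBBBBBBBB
BBBBBBBBB
After op 5 fill(0,6,Y) [77 cells changed]:
YYYYYYYYY
YYYYYYYYY
YYYYYKKKY
YYYYYYYYY
YYYYYYYYY
YYYYYYYYY
YYYYYYYYY
YYYYYYYYY
YYYYYYYYY

Answer: 77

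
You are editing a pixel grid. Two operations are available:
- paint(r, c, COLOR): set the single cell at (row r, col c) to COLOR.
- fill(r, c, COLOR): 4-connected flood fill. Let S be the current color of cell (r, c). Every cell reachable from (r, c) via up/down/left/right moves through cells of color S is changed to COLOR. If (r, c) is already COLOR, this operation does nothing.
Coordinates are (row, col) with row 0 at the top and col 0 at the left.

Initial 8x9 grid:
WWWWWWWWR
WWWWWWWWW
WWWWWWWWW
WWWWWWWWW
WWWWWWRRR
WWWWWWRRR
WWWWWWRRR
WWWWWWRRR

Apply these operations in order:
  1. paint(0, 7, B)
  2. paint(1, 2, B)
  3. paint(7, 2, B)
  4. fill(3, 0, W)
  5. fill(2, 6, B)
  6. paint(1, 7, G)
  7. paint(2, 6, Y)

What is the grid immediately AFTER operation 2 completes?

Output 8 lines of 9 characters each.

After op 1 paint(0,7,B):
WWWWWWWBR
WWWWWWWWW
WWWWWWWWW
WWWWWWWWW
WWWWWWRRR
WWWWWWRRR
WWWWWWRRR
WWWWWWRRR
After op 2 paint(1,2,B):
WWWWWWWBR
WWBWWWWWW
WWWWWWWWW
WWWWWWWWW
WWWWWWRRR
WWWWWWRRR
WWWWWWRRR
WWWWWWRRR

Answer: WWWWWWWBR
WWBWWWWWW
WWWWWWWWW
WWWWWWWWW
WWWWWWRRR
WWWWWWRRR
WWWWWWRRR
WWWWWWRRR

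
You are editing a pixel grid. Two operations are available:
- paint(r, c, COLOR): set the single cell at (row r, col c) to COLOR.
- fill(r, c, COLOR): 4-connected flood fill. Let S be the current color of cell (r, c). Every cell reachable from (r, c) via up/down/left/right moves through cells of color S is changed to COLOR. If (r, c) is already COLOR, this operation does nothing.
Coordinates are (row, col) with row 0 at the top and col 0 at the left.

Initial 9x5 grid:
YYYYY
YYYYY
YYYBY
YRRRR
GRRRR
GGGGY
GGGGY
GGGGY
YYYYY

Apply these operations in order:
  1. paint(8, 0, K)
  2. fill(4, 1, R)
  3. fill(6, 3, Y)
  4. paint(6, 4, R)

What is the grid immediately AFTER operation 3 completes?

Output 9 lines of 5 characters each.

After op 1 paint(8,0,K):
YYYYY
YYYYY
YYYBY
YRRRR
GRRRR
GGGGY
GGGGY
GGGGY
KYYYY
After op 2 fill(4,1,R) [0 cells changed]:
YYYYY
YYYYY
YYYBY
YRRRR
GRRRR
GGGGY
GGGGY
GGGGY
KYYYY
After op 3 fill(6,3,Y) [13 cells changed]:
YYYYY
YYYYY
YYYBY
YRRRR
YRRRR
YYYYY
YYYYY
YYYYY
KYYYY

Answer: YYYYY
YYYYY
YYYBY
YRRRR
YRRRR
YYYYY
YYYYY
YYYYY
KYYYY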